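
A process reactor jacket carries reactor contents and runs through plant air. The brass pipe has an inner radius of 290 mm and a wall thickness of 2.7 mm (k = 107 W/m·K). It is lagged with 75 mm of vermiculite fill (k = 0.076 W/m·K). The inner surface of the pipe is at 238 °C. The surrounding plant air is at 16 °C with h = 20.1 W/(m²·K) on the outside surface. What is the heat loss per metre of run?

Treating each annulus and film as a series resistance:
R_brass pipe wall = ln(292.7/290)/(2π×107×1) = 1.378×10^-5 K/W
R_vermiculite fill = ln(367.7/292.7)/(2π×0.076×1) = 0.4777 K/W
R_outer film = 1/(h_o·2πr_oL) = 1/(20.1×2π×0.3677×1) = 0.02153 K/W
R_total = 0.4993 K/W
Q = ΔT/R_total = 222/0.4993

q′ ≈ 445 W/m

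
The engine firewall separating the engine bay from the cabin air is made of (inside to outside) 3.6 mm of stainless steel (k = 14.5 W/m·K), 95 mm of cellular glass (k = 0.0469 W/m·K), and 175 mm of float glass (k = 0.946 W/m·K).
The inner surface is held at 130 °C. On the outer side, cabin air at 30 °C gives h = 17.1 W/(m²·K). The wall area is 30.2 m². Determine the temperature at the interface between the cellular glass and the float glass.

Treating each layer as a thermal resistance in series:
R_stainless steel = L/(kA) = 0.0036/(14.5×30.2) = 8.221×10^-6 K/W
R_cellular glass = L/(kA) = 0.095/(0.0469×30.2) = 0.06707 K/W
R_float glass = L/(kA) = 0.175/(0.946×30.2) = 0.006125 K/W
R_outer film = 1/(h_o·A) = 1/(17.1×30.2) = 0.001936 K/W
R_total = 0.07514 K/W;  Q = ΔT/R_total = 100/0.07514 = 1331 W
T_interface = T_inner − Q·ΣR(inner→interface) = 130 − 1330×0.06708

T ≈ 40.7 °C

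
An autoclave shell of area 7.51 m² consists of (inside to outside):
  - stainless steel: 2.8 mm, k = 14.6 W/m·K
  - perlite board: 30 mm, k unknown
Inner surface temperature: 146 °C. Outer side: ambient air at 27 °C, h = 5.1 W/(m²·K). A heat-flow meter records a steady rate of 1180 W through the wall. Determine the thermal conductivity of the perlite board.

k ≈ 0.0535 W/(m·K)

Series thermal resistances:
R_stainless steel = L/(kA) = 0.0028/(14.6×7.51) = 2.554×10^-5 K/W
R_outer film = 1/(h_o·A) = 1/(5.1×7.51) = 0.02611 K/W
Sum of known resistances R_other = 0.02613 K/W
Total R = ΔT/Q = 119/1180 = 0.1008 K/W
R_perlite board = R_total − R_other = 0.07471 K/W
k = L/(R·A) = 0.03/(0.07471×7.51)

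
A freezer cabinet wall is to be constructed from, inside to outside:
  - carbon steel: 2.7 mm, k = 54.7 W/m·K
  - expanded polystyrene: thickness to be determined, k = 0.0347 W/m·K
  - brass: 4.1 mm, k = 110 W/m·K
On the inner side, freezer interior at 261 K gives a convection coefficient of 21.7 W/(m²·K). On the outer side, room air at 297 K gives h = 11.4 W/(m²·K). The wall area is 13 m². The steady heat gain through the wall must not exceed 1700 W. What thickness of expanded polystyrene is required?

L ≈ 4.91 mm

Model the wall as resistances in series:
R_inner film = 1/(h_i·A) = 1/(21.7×13) = 0.003545 K/W
R_carbon steel = L/(kA) = 0.0027/(54.7×13) = 3.797×10^-6 K/W
R_brass = L/(kA) = 0.0041/(110×13) = 2.867×10^-6 K/W
R_outer film = 1/(h_o·A) = 1/(11.4×13) = 0.006748 K/W
Sum of the known resistances R_other = 0.0103 K/W
Required total resistance R_tot = ΔT/Q_allow = 36/1700 = 0.02118 K/W
R_expanded polystyrene = R_tot − R_other = 0.01088 K/W
L = R·k·A = 0.01088×0.0347×13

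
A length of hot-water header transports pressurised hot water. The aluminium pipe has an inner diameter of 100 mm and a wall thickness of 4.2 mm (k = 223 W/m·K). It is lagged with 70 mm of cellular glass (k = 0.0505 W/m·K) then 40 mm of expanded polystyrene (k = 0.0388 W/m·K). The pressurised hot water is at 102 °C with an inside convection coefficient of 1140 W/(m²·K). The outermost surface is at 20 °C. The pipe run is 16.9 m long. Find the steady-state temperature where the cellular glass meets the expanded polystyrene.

T ≈ 45 °C

Per-layer cylindrical resistances, series-summed:
R_inner film = 1/(h_i·2πr₁L) = 1/(1140×2π×0.05×16.9) = 1.652×10^-4 K/W
R_aluminium pipe wall = ln(54.2/50)/(2π×223×16.9) = 3.406×10^-6 K/W
R_cellular glass = ln(124.2/54.2)/(2π×0.0505×16.9) = 0.1546 K/W
R_expanded polystyrene = ln(164.2/124.2)/(2π×0.0388×16.9) = 0.06776 K/W
R_total = 0.2226 K/W
Q = ΔT/R_total = 82/0.2226
Q = 368 W
T_interface = T_inner − Q·ΣR(inner→interface) = 102 − 368×0.1548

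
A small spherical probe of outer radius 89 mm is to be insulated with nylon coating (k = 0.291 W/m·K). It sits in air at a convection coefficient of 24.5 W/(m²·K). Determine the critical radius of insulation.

For a sphere r_cr = 2k/h = 2×0.291/24.5
r_cr = 23.8 mm; since the bare radius (89 mm) is above r_cr, any added insulation will reduce heat loss.

r_cr ≈ 23.8 mm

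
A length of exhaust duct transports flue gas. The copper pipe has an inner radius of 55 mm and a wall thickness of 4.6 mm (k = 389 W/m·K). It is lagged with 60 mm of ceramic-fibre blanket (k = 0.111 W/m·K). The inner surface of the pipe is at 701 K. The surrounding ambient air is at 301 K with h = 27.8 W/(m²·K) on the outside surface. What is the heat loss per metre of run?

Treating each annulus and film as a series resistance:
R_copper pipe wall = ln(59.6/55)/(2π×389×1) = 3.286×10^-5 K/W
R_ceramic-fibre blanket = ln(119.6/59.6)/(2π×0.111×1) = 0.9987 K/W
R_outer film = 1/(h_o·2πr_oL) = 1/(27.8×2π×0.1196×1) = 0.04787 K/W
R_total = 1.047 K/W
Q = ΔT/R_total = 400/1.047

q′ ≈ 382 W/m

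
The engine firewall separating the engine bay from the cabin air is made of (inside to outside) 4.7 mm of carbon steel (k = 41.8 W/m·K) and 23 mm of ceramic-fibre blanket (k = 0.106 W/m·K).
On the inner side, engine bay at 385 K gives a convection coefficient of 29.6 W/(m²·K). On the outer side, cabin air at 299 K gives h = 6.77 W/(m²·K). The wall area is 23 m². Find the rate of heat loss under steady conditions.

Q ≈ 4960 W

Treating each layer as a thermal resistance in series:
R_inner film = 1/(h_i·A) = 1/(29.6×23) = 0.001469 K/W
R_carbon steel = L/(kA) = 0.0047/(41.8×23) = 4.889×10^-6 K/W
R_ceramic-fibre blanket = L/(kA) = 0.023/(0.106×23) = 0.009434 K/W
R_outer film = 1/(h_o·A) = 1/(6.77×23) = 0.006422 K/W
R_total = 0.01733 K/W
Q = ΔT / R_total = 86 / 0.01733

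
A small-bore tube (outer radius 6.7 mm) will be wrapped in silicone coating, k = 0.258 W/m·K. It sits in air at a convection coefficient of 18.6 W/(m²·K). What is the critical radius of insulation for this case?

r_cr ≈ 13.9 mm

For a cylinder r_cr = k/h = 0.258/18.6
r_cr = 13.9 mm; since the bare radius (6.7 mm) is below r_cr, adding a thin layer of insulation will *increase* heat loss.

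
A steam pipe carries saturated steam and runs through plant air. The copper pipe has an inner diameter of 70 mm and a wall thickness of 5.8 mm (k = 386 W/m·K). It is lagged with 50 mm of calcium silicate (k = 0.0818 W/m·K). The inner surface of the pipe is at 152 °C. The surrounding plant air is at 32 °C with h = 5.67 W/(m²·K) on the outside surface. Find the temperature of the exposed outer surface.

T ≈ 51.9 °C

Radial resistances (cylindrical: R_cond = ln(r_o/r_i)/(2πkL), R_conv = 1/(h·2πrL)):
R_copper pipe wall = ln(40.8/35)/(2π×386×1) = 6.322×10^-5 K/W
R_calcium silicate = ln(90.8/40.8)/(2π×0.0818×1) = 1.556 K/W
R_outer film = 1/(h_o·2πr_oL) = 1/(5.67×2π×0.0908×1) = 0.3091 K/W
R_total = 1.866 K/W
Q = ΔT/R_total = 120/1.866
Q = 64.3 W/m
T_interface = T_inner − Q·ΣR(inner→interface) = 152 − 64.3×1.557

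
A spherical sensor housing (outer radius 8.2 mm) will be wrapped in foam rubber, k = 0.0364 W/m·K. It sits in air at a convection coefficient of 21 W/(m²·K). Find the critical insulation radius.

r_cr ≈ 3.47 mm

For a sphere r_cr = 2k/h = 2×0.0364/21
r_cr = 3.47 mm; since the bare radius (8.2 mm) is above r_cr, any added insulation will reduce heat loss.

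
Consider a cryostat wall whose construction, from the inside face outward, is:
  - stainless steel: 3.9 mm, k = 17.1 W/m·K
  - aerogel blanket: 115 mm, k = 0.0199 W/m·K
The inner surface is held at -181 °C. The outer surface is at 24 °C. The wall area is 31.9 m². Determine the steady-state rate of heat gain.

Series thermal resistances:
R_stainless steel = L/(kA) = 0.0039/(17.1×31.9) = 7.15×10^-6 K/W
R_aerogel blanket = L/(kA) = 0.115/(0.0199×31.9) = 0.1812 K/W
R_total = 0.1812 K/W
Q = ΔT / R_total = 205 / 0.1812

Q ≈ 1130 W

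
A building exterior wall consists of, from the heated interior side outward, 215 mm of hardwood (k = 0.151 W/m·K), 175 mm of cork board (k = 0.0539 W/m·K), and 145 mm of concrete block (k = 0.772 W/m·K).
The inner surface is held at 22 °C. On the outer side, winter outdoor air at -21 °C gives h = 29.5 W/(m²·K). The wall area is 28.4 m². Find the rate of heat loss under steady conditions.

Using the resistance-network approach (series):
R_hardwood = L/(kA) = 0.215/(0.151×28.4) = 0.05014 K/W
R_cork board = L/(kA) = 0.175/(0.0539×28.4) = 0.1143 K/W
R_concrete block = L/(kA) = 0.145/(0.772×28.4) = 0.006614 K/W
R_outer film = 1/(h_o·A) = 1/(29.5×28.4) = 0.001194 K/W
R_total = 0.1723 K/W
Q = ΔT / R_total = 43 / 0.1723

Q ≈ 250 W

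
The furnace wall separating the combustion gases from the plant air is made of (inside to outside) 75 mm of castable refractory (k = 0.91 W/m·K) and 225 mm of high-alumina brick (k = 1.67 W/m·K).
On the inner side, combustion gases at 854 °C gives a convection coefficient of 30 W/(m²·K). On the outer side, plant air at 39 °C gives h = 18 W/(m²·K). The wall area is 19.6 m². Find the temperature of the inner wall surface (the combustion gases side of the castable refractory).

T ≈ 765 °C

Using the resistance-network approach (series):
R_inner film = 1/(h_i·A) = 1/(30×19.6) = 0.001701 K/W
R_castable refractory = L/(kA) = 0.075/(0.91×19.6) = 0.004205 K/W
R_high-alumina brick = L/(kA) = 0.225/(1.67×19.6) = 0.006874 K/W
R_outer film = 1/(h_o·A) = 1/(18×19.6) = 0.002834 K/W
R_total = 0.01561 K/W;  Q = ΔT/R_total = 815/0.01561 = 52200 W
T_interface = T_inner − Q·ΣR(inner→interface) = 854 − 52200×0.001701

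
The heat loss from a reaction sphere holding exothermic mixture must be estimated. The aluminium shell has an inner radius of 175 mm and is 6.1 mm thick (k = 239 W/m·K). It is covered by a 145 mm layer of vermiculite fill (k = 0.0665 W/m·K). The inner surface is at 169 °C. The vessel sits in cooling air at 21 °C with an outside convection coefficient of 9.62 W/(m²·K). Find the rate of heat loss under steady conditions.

Q ≈ 49.1 W

Each spherical layer contributes R = (1/r_i − 1/r_o)/(4πk):
R_aluminium shell = (1/0.175 − 1/0.1811)/(4π×239) = 6.409×10^-5 K/W
R_vermiculite fill = (1/0.1811 − 1/0.3261)/(4π×0.0665) = 2.938 K/W
R_outer film = 1/(h·4πr_o²) = 1/(9.62×4π×0.3261²) = 0.07779 K/W
R_total = 3.016 K/W
Q = ΔT/R_total = 148/3.016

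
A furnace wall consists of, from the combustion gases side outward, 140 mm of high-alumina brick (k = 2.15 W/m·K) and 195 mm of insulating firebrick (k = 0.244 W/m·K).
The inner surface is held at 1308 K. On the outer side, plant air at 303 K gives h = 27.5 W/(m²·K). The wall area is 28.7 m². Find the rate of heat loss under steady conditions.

Q ≈ 32000 W

Thermal resistances in series:
R_high-alumina brick = L/(kA) = 0.14/(2.15×28.7) = 0.002269 K/W
R_insulating firebrick = L/(kA) = 0.195/(0.244×28.7) = 0.02785 K/W
R_outer film = 1/(h_o·A) = 1/(27.5×28.7) = 0.001267 K/W
R_total = 0.03138 K/W
Q = ΔT / R_total = 1005 / 0.03138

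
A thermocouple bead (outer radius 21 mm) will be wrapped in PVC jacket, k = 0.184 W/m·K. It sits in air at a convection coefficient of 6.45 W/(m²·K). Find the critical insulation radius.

For a sphere r_cr = 2k/h = 2×0.184/6.45
r_cr = 57.1 mm; since the bare radius (21 mm) is below r_cr, adding a thin layer of insulation will *increase* heat loss.

r_cr ≈ 57.1 mm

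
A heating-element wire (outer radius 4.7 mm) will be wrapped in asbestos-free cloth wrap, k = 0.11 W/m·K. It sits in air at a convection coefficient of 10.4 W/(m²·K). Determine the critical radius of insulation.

For a cylinder r_cr = k/h = 0.11/10.4
r_cr = 10.6 mm; since the bare radius (4.7 mm) is below r_cr, adding a thin layer of insulation will *increase* heat loss.

r_cr ≈ 10.6 mm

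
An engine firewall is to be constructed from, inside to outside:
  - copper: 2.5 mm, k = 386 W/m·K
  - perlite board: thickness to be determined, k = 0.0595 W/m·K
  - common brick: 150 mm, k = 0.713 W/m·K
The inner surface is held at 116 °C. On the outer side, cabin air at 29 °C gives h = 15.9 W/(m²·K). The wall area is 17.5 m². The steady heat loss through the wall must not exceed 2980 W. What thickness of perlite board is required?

Thermal resistances in series:
R_copper = L/(kA) = 0.0025/(386×17.5) = 3.701×10^-7 K/W
R_common brick = L/(kA) = 0.15/(0.713×17.5) = 0.01202 K/W
R_outer film = 1/(h_o·A) = 1/(15.9×17.5) = 0.003594 K/W
Sum of the known resistances R_other = 0.01562 K/W
Required total resistance R_tot = ΔT/Q_allow = 87/2980 = 0.02919 K/W
R_perlite board = R_tot − R_other = 0.01358 K/W
L = R·k·A = 0.01358×0.0595×17.5

L ≈ 14.1 mm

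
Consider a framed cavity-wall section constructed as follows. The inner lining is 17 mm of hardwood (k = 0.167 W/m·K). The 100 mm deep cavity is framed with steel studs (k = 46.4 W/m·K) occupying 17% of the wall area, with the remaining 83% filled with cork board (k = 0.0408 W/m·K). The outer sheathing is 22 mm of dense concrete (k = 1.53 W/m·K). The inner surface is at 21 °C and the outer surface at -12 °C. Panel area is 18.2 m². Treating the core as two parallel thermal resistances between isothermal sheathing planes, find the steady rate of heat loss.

Sheathing layers in series; stud and cavity paths in parallel between them.
R_inner = 0.017/(0.167×18.2) = 0.005593 K/W
R_stud  = 0.1/(46.4×0.17×18.2) = 6.966×10^-4 K/W
R_cav   = 0.1/(0.0408×0.83×18.2) = 0.1623 K/W
1/R_core = 1/R_stud + 1/R_cav → R_core = 6.936×10^-4 K/W
R_outer = 0.022/(1.53×18.2) = 7.901×10^-4 K/W
R_total = 0.007077 K/W
Q = ΔT/R_total = 33/0.007077

Q ≈ 4660 W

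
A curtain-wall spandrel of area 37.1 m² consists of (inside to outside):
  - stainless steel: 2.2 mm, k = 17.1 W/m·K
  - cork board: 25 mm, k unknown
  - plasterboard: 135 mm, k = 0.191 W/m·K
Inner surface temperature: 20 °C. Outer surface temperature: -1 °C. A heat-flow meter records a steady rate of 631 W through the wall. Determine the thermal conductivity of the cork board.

k ≈ 0.0474 W/(m·K)

Treating each layer as a thermal resistance in series:
R_stainless steel = L/(kA) = 0.0022/(17.1×37.1) = 3.468×10^-6 K/W
R_plasterboard = L/(kA) = 0.135/(0.191×37.1) = 0.01905 K/W
Sum of known resistances R_other = 0.01905 K/W
Total R = ΔT/Q = 21/631 = 0.03328 K/W
R_cork board = R_total − R_other = 0.01423 K/W
k = L/(R·A) = 0.025/(0.01423×37.1)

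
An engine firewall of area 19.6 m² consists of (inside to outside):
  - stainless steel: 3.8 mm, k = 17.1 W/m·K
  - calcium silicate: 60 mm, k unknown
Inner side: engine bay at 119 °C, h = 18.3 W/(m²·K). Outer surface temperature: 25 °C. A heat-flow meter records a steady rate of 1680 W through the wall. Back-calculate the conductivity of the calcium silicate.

Treating each layer as a thermal resistance in series:
R_inner film = 1/(h_i·A) = 1/(18.3×19.6) = 0.002788 K/W
R_stainless steel = L/(kA) = 0.0038/(17.1×19.6) = 1.134×10^-5 K/W
Sum of known resistances R_other = 0.002799 K/W
Total R = ΔT/Q = 94/1680 = 0.05595 K/W
R_calcium silicate = R_total − R_other = 0.05315 K/W
k = L/(R·A) = 0.06/(0.05315×19.6)

k ≈ 0.0576 W/(m·K)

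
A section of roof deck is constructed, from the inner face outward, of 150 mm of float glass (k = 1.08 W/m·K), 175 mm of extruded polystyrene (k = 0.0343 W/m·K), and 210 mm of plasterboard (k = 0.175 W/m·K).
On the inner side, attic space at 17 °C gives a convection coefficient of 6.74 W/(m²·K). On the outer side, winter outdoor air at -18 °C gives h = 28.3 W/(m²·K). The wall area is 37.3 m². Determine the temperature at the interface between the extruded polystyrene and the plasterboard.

Model the wall as resistances in series:
R_inner film = 1/(h_i·A) = 1/(6.74×37.3) = 0.003978 K/W
R_float glass = L/(kA) = 0.15/(1.08×37.3) = 0.003724 K/W
R_extruded polystyrene = L/(kA) = 0.175/(0.0343×37.3) = 0.1368 K/W
R_plasterboard = L/(kA) = 0.21/(0.175×37.3) = 0.03217 K/W
R_outer film = 1/(h_o·A) = 1/(28.3×37.3) = 9.473×10^-4 K/W
R_total = 0.1776 K/W;  Q = ΔT/R_total = 35/0.1776 = 197.1 W
T_interface = T_inner − Q·ΣR(inner→interface) = 17 − 197×0.1445

T ≈ -11.5 °C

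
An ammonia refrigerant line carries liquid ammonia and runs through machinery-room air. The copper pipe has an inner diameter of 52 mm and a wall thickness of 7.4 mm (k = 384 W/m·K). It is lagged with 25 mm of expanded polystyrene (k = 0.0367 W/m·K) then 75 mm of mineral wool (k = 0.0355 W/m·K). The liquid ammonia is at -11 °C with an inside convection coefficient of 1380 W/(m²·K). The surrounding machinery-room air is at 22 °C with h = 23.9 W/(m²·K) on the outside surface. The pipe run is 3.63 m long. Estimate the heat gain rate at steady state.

Q ≈ 19.4 W

Treating each annulus and film as a series resistance:
R_inner film = 1/(h_i·2πr₁L) = 1/(1380×2π×0.026×3.63) = 0.001222 K/W
R_copper pipe wall = ln(33.4/26)/(2π×384×3.63) = 2.86×10^-5 K/W
R_expanded polystyrene = ln(58.4/33.4)/(2π×0.0367×3.63) = 0.6675 K/W
R_mineral wool = ln(133.4/58.4)/(2π×0.0355×3.63) = 1.02 K/W
R_outer film = 1/(h_o·2πr_oL) = 1/(23.9×2π×0.1334×3.63) = 0.01375 K/W
R_total = 1.703 K/W
Q = ΔT/R_total = 33/1.703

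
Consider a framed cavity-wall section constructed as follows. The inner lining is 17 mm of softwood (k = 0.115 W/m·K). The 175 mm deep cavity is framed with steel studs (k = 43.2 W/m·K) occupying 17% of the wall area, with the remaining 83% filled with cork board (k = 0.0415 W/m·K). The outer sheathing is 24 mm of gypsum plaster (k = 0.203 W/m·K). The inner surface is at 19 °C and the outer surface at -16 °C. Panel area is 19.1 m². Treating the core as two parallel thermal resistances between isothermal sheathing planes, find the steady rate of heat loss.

Sheathing layers in series; stud and cavity paths in parallel between them.
R_inner = 0.017/(0.115×19.1) = 0.00774 K/W
R_stud  = 0.175/(43.2×0.17×19.1) = 0.001248 K/W
R_cav   = 0.175/(0.0415×0.83×19.1) = 0.266 K/W
1/R_core = 1/R_stud + 1/R_cav → R_core = 0.001242 K/W
R_outer = 0.024/(0.203×19.1) = 0.00619 K/W
R_total = 0.01517 K/W
Q = ΔT/R_total = 35/0.01517

Q ≈ 2310 W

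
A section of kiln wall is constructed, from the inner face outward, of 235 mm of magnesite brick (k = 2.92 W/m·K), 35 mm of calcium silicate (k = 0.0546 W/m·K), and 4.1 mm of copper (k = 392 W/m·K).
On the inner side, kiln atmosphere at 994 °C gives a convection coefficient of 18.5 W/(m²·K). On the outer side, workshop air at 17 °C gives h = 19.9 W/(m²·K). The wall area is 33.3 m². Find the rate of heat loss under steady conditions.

Using the resistance-network approach (series):
R_inner film = 1/(h_i·A) = 1/(18.5×33.3) = 0.001623 K/W
R_magnesite brick = L/(kA) = 0.235/(2.92×33.3) = 0.002417 K/W
R_calcium silicate = L/(kA) = 0.035/(0.0546×33.3) = 0.01925 K/W
R_copper = L/(kA) = 0.0041/(392×33.3) = 3.141×10^-7 K/W
R_outer film = 1/(h_o·A) = 1/(19.9×33.3) = 0.001509 K/W
R_total = 0.0248 K/W
Q = ΔT / R_total = 977 / 0.0248

Q ≈ 39400 W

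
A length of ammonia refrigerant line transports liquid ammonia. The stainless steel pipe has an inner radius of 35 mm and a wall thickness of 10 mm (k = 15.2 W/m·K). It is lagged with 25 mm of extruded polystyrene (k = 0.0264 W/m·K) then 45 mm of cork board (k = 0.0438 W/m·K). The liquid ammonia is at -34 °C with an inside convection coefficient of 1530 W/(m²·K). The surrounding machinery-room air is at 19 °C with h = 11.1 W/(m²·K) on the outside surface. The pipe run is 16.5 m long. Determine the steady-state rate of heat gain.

Per-layer cylindrical resistances, series-summed:
R_inner film = 1/(h_i·2πr₁L) = 1/(1530×2π×0.035×16.5) = 1.801×10^-4 K/W
R_stainless steel pipe wall = ln(45/35)/(2π×15.2×16.5) = 1.595×10^-4 K/W
R_extruded polystyrene = ln(70/45)/(2π×0.0264×16.5) = 0.1614 K/W
R_cork board = ln(115/70)/(2π×0.0438×16.5) = 0.1093 K/W
R_outer film = 1/(h_o·2πr_oL) = 1/(11.1×2π×0.115×16.5) = 0.007556 K/W
R_total = 0.2787 K/W
Q = ΔT/R_total = 53/0.2787

Q ≈ 190 W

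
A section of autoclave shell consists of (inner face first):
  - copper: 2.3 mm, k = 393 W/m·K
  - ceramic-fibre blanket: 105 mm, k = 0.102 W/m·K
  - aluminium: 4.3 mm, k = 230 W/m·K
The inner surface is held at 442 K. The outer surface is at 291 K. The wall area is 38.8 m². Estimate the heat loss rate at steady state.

Q ≈ 5690 W

Using the resistance-network approach (series):
R_copper = L/(kA) = 0.0023/(393×38.8) = 1.508×10^-7 K/W
R_ceramic-fibre blanket = L/(kA) = 0.105/(0.102×38.8) = 0.02653 K/W
R_aluminium = L/(kA) = 0.0043/(230×38.8) = 4.818×10^-7 K/W
R_total = 0.02653 K/W
Q = ΔT / R_total = 151 / 0.02653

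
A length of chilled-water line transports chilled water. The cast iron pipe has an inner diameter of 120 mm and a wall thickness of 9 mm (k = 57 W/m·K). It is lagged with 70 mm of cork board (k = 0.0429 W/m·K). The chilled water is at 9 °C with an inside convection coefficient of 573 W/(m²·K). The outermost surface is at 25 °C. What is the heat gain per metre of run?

q′ ≈ 6.15 W/m

Cylindrical conduction, so R = ln(r₂/r₁)/(2πkL) per layer, in series:
R_inner film = 1/(h_i·2πr₁L) = 1/(573×2π×0.06×1) = 0.004629 K/W
R_cast iron pipe wall = ln(69/60)/(2π×57×1) = 3.902×10^-4 K/W
R_cork board = ln(139/69)/(2π×0.0429×1) = 2.598 K/W
R_total = 2.603 K/W
Q = ΔT/R_total = 16/2.603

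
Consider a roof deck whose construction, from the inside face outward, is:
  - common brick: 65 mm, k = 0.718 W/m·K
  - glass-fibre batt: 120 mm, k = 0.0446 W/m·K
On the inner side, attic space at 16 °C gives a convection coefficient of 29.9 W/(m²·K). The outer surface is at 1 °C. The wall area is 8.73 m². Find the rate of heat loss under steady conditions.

Series thermal resistances:
R_inner film = 1/(h_i·A) = 1/(29.9×8.73) = 0.003831 K/W
R_common brick = L/(kA) = 0.065/(0.718×8.73) = 0.01037 K/W
R_glass-fibre batt = L/(kA) = 0.12/(0.0446×8.73) = 0.3082 K/W
R_total = 0.3224 K/W
Q = ΔT / R_total = 15 / 0.3224

Q ≈ 46.5 W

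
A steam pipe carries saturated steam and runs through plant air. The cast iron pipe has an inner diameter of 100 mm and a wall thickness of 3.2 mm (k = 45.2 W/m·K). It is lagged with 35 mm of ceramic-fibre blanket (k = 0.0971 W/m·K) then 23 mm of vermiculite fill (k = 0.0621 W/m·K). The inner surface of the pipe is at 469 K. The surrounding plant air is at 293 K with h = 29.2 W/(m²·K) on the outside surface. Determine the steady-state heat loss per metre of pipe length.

q′ ≈ 120 W/m

Radial resistances (cylindrical: R_cond = ln(r_o/r_i)/(2πkL), R_conv = 1/(h·2πrL)):
R_cast iron pipe wall = ln(53.2/50)/(2π×45.2×1) = 2.184×10^-4 K/W
R_ceramic-fibre blanket = ln(88.2/53.2)/(2π×0.0971×1) = 0.8286 K/W
R_vermiculite fill = ln(111.2/88.2)/(2π×0.0621×1) = 0.5939 K/W
R_outer film = 1/(h_o·2πr_oL) = 1/(29.2×2π×0.1112×1) = 0.04902 K/W
R_total = 1.472 K/W
Q = ΔT/R_total = 176/1.472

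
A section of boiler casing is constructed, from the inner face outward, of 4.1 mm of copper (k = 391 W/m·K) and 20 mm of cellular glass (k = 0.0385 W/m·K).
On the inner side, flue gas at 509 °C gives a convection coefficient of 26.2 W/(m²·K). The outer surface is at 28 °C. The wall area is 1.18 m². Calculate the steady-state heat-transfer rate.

Q ≈ 1020 W

Thermal resistances in series:
R_inner film = 1/(h_i·A) = 1/(26.2×1.18) = 0.03235 K/W
R_copper = L/(kA) = 0.0041/(391×1.18) = 8.886×10^-6 K/W
R_cellular glass = L/(kA) = 0.02/(0.0385×1.18) = 0.4402 K/W
R_total = 0.4726 K/W
Q = ΔT / R_total = 481 / 0.4726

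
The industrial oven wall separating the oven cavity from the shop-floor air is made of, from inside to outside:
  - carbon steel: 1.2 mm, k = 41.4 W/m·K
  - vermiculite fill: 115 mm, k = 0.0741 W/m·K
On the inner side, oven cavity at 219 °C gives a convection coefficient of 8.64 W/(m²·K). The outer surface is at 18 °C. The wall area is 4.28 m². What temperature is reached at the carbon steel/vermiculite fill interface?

T ≈ 205 °C

Model the wall as resistances in series:
R_inner film = 1/(h_i·A) = 1/(8.64×4.28) = 0.02704 K/W
R_carbon steel = L/(kA) = 0.0012/(41.4×4.28) = 6.772×10^-6 K/W
R_vermiculite fill = L/(kA) = 0.115/(0.0741×4.28) = 0.3626 K/W
R_total = 0.3897 K/W;  Q = ΔT/R_total = 201/0.3897 = 515.8 W
T_interface = T_inner − Q·ΣR(inner→interface) = 219 − 516×0.02705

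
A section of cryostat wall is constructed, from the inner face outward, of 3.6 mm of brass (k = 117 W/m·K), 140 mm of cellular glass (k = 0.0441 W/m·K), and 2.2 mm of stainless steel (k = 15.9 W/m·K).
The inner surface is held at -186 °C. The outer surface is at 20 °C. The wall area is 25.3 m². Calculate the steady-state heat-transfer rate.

Treating each layer as a thermal resistance in series:
R_brass = L/(kA) = 0.0036/(117×25.3) = 1.216×10^-6 K/W
R_cellular glass = L/(kA) = 0.14/(0.0441×25.3) = 0.1255 K/W
R_stainless steel = L/(kA) = 0.0022/(15.9×25.3) = 5.469×10^-6 K/W
R_total = 0.1255 K/W
Q = ΔT / R_total = 206 / 0.1255

Q ≈ 1640 W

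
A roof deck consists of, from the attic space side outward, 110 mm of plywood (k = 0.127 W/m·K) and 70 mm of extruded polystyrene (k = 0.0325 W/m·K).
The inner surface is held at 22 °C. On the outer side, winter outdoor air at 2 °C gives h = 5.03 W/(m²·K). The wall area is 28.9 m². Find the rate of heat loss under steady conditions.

Treating each layer as a thermal resistance in series:
R_plywood = L/(kA) = 0.11/(0.127×28.9) = 0.02997 K/W
R_extruded polystyrene = L/(kA) = 0.07/(0.0325×28.9) = 0.07453 K/W
R_outer film = 1/(h_o·A) = 1/(5.03×28.9) = 0.006879 K/W
R_total = 0.1114 K/W
Q = ΔT / R_total = 20 / 0.1114

Q ≈ 180 W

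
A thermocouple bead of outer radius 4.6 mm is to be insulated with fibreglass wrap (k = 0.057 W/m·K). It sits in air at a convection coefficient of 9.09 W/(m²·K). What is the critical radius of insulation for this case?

For a sphere r_cr = 2k/h = 2×0.057/9.09
r_cr = 12.5 mm; since the bare radius (4.6 mm) is below r_cr, adding a thin layer of insulation will *increase* heat loss.

r_cr ≈ 12.5 mm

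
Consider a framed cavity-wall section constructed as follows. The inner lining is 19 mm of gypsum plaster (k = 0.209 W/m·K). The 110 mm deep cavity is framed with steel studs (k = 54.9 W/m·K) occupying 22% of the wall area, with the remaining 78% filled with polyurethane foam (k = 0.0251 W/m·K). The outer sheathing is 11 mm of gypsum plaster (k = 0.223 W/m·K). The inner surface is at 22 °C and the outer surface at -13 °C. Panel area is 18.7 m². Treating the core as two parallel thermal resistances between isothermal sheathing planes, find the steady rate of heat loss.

Sheathing layers in series; stud and cavity paths in parallel between them.
R_inner = 0.019/(0.209×18.7) = 0.004861 K/W
R_stud  = 0.11/(54.9×0.22×18.7) = 4.87×10^-4 K/W
R_cav   = 0.11/(0.0251×0.78×18.7) = 0.3005 K/W
1/R_core = 1/R_stud + 1/R_cav → R_core = 4.862×10^-4 K/W
R_outer = 0.011/(0.223×18.7) = 0.002638 K/W
R_total = 0.007986 K/W
Q = ΔT/R_total = 35/0.007986

Q ≈ 4380 W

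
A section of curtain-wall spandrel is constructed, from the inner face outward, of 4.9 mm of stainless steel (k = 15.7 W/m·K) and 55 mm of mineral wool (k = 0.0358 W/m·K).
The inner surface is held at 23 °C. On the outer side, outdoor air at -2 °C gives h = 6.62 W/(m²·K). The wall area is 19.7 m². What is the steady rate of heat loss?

Using the resistance-network approach (series):
R_stainless steel = L/(kA) = 0.0049/(15.7×19.7) = 1.584×10^-5 K/W
R_mineral wool = L/(kA) = 0.055/(0.0358×19.7) = 0.07799 K/W
R_outer film = 1/(h_o·A) = 1/(6.62×19.7) = 0.007668 K/W
R_total = 0.08567 K/W
Q = ΔT / R_total = 25 / 0.08567

Q ≈ 292 W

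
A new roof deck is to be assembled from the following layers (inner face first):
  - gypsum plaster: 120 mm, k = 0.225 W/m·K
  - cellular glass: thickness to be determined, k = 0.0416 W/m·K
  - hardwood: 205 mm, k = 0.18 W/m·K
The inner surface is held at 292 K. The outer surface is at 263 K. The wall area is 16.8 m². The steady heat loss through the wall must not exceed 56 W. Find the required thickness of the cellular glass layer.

L ≈ 292 mm

Treating each layer as a thermal resistance in series:
R_gypsum plaster = L/(kA) = 0.12/(0.225×16.8) = 0.03175 K/W
R_hardwood = L/(kA) = 0.205/(0.18×16.8) = 0.06779 K/W
Sum of the known resistances R_other = 0.09954 K/W
Required total resistance R_tot = ΔT/Q_allow = 29/56 = 0.5179 K/W
R_cellular glass = R_tot − R_other = 0.4183 K/W
L = R·k·A = 0.4183×0.0416×16.8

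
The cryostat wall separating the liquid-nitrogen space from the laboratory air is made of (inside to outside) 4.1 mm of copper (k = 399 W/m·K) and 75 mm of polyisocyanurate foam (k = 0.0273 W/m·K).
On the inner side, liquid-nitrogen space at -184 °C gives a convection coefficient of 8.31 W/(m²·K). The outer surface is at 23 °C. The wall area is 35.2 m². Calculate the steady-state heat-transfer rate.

Q ≈ 2540 W

Treating each layer as a thermal resistance in series:
R_inner film = 1/(h_i·A) = 1/(8.31×35.2) = 0.003419 K/W
R_copper = L/(kA) = 0.0041/(399×35.2) = 2.919×10^-7 K/W
R_polyisocyanurate foam = L/(kA) = 0.075/(0.0273×35.2) = 0.07805 K/W
R_total = 0.08147 K/W
Q = ΔT / R_total = 207 / 0.08147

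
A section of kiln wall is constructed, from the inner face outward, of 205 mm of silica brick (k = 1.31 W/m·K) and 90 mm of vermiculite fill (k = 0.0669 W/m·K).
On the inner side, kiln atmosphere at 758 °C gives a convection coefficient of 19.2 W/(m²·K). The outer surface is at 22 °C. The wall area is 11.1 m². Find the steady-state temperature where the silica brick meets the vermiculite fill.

Treating each layer as a thermal resistance in series:
R_inner film = 1/(h_i·A) = 1/(19.2×11.1) = 0.004692 K/W
R_silica brick = L/(kA) = 0.205/(1.31×11.1) = 0.0141 K/W
R_vermiculite fill = L/(kA) = 0.09/(0.0669×11.1) = 0.1212 K/W
R_total = 0.14 K/W;  Q = ΔT/R_total = 736/0.14 = 5258 W
T_interface = T_inner − Q·ΣR(inner→interface) = 758 − 5260×0.01879

T ≈ 659 °C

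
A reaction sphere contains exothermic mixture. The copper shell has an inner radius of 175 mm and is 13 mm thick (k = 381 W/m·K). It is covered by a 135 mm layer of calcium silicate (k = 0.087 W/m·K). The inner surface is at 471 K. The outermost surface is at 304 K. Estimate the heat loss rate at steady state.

Q ≈ 82.1 W

Spherical conduction: R = (1/r_in − 1/r_out)/(4πk) per layer; series-sum.
R_copper shell = (1/0.175 − 1/0.188)/(4π×381) = 8.253×10^-5 K/W
R_calcium silicate = (1/0.188 − 1/0.323)/(4π×0.087) = 2.034 K/W
R_total = 2.034 K/W
Q = ΔT/R_total = 167/2.034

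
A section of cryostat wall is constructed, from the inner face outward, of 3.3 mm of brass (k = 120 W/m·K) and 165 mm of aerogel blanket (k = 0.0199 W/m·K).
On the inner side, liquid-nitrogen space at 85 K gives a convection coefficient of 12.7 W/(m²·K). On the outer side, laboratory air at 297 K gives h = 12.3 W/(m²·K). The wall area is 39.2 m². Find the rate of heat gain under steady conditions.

Model the wall as resistances in series:
R_inner film = 1/(h_i·A) = 1/(12.7×39.2) = 0.002009 K/W
R_brass = L/(kA) = 0.0033/(120×39.2) = 7.015×10^-7 K/W
R_aerogel blanket = L/(kA) = 0.165/(0.0199×39.2) = 0.2115 K/W
R_outer film = 1/(h_o·A) = 1/(12.3×39.2) = 0.002074 K/W
R_total = 0.2156 K/W
Q = ΔT / R_total = 212 / 0.2156

Q ≈ 983 W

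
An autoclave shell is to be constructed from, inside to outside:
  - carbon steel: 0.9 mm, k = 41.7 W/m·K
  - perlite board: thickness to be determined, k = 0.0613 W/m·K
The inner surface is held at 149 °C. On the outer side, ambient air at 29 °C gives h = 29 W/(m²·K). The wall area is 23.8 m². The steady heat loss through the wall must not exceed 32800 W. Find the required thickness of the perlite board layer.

L ≈ 3.22 mm

Thermal resistances in series:
R_carbon steel = L/(kA) = 0.0009/(41.7×23.8) = 9.068×10^-7 K/W
R_outer film = 1/(h_o·A) = 1/(29×23.8) = 0.001449 K/W
Sum of the known resistances R_other = 0.00145 K/W
Required total resistance R_tot = ΔT/Q_allow = 120/32800 = 0.003659 K/W
R_perlite board = R_tot − R_other = 0.002209 K/W
L = R·k·A = 0.002209×0.0613×23.8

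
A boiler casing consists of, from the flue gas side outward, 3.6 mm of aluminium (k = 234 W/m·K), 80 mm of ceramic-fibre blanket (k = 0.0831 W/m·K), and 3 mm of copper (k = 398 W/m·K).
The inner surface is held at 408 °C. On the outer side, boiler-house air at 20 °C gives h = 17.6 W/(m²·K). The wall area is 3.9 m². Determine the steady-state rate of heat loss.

Q ≈ 1480 W

Treating each layer as a thermal resistance in series:
R_aluminium = L/(kA) = 0.0036/(234×3.9) = 3.945×10^-6 K/W
R_ceramic-fibre blanket = L/(kA) = 0.08/(0.0831×3.9) = 0.2468 K/W
R_copper = L/(kA) = 0.003/(398×3.9) = 1.933×10^-6 K/W
R_outer film = 1/(h_o·A) = 1/(17.6×3.9) = 0.01457 K/W
R_total = 0.2614 K/W
Q = ΔT / R_total = 388 / 0.2614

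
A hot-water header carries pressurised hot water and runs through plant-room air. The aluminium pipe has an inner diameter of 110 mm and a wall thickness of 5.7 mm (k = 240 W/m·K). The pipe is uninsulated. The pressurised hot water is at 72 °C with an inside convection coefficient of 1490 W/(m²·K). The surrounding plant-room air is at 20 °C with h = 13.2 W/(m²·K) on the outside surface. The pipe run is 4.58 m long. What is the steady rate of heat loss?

Radial resistances (cylindrical: R_cond = ln(r_o/r_i)/(2πkL), R_conv = 1/(h·2πrL)):
R_inner film = 1/(h_i·2πr₁L) = 1/(1490×2π×0.055×4.58) = 4.24×10^-4 K/W
R_aluminium pipe wall = ln(60.7/55)/(2π×240×4.58) = 1.428×10^-5 K/W
R_outer film = 1/(h_o·2πr_oL) = 1/(13.2×2π×0.0607×4.58) = 0.04337 K/W
R_total = 0.04381 K/W
Q = ΔT/R_total = 52/0.04381

Q ≈ 1190 W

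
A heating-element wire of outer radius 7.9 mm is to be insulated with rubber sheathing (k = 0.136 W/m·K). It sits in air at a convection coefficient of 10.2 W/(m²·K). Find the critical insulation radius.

r_cr ≈ 13.3 mm

For a cylinder r_cr = k/h = 0.136/10.2
r_cr = 13.3 mm; since the bare radius (7.9 mm) is below r_cr, adding a thin layer of insulation will *increase* heat loss.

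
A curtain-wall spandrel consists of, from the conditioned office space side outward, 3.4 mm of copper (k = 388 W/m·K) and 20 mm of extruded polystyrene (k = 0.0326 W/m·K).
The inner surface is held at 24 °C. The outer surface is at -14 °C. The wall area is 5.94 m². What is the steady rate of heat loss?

Q ≈ 368 W

Using the resistance-network approach (series):
R_copper = L/(kA) = 0.0034/(388×5.94) = 1.475×10^-6 K/W
R_extruded polystyrene = L/(kA) = 0.02/(0.0326×5.94) = 0.1033 K/W
R_total = 0.1033 K/W
Q = ΔT / R_total = 38 / 0.1033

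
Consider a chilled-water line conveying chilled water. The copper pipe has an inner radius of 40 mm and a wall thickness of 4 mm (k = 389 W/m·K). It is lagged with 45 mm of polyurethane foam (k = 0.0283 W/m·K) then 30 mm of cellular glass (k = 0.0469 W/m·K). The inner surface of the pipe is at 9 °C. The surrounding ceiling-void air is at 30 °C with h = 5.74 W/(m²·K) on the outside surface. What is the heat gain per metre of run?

Treating each annulus and film as a series resistance:
R_copper pipe wall = ln(44/40)/(2π×389×1) = 3.9×10^-5 K/W
R_polyurethane foam = ln(89/44)/(2π×0.0283×1) = 3.962 K/W
R_cellular glass = ln(119/89)/(2π×0.0469×1) = 0.9858 K/W
R_outer film = 1/(h_o·2πr_oL) = 1/(5.74×2π×0.119×1) = 0.233 K/W
R_total = 5.181 K/W
Q = ΔT/R_total = 21/5.181

q′ ≈ 4.05 W/m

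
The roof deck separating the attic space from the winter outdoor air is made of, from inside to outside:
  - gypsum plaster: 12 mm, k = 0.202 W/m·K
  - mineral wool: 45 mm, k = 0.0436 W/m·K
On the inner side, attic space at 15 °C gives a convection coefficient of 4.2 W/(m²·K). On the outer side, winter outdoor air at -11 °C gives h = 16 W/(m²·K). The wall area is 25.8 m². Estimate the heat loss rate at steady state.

Q ≈ 482 W

Using the resistance-network approach (series):
R_inner film = 1/(h_i·A) = 1/(4.2×25.8) = 0.009228 K/W
R_gypsum plaster = L/(kA) = 0.012/(0.202×25.8) = 0.002303 K/W
R_mineral wool = L/(kA) = 0.045/(0.0436×25.8) = 0.04 K/W
R_outer film = 1/(h_o·A) = 1/(16×25.8) = 0.002422 K/W
R_total = 0.05396 K/W
Q = ΔT / R_total = 26 / 0.05396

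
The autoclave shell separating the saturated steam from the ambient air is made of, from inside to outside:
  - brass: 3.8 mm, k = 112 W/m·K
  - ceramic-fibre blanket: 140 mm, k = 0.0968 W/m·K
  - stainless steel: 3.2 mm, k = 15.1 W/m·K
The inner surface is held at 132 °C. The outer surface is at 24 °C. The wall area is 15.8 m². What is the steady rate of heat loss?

Q ≈ 1180 W

Using the resistance-network approach (series):
R_brass = L/(kA) = 0.0038/(112×15.8) = 2.147×10^-6 K/W
R_ceramic-fibre blanket = L/(kA) = 0.14/(0.0968×15.8) = 0.09154 K/W
R_stainless steel = L/(kA) = 0.0032/(15.1×15.8) = 1.341×10^-5 K/W
R_total = 0.09155 K/W
Q = ΔT / R_total = 108 / 0.09155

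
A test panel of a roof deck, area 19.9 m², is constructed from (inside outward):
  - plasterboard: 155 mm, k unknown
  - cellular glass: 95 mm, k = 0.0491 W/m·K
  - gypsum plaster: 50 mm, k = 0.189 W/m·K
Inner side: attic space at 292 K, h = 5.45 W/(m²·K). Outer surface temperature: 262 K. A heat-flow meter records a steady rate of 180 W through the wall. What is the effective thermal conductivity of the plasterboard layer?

k ≈ 0.166 W/(m·K)

Thermal resistances in series:
R_inner film = 1/(h_i·A) = 1/(5.45×19.9) = 0.00922 K/W
R_cellular glass = L/(kA) = 0.095/(0.0491×19.9) = 0.09723 K/W
R_gypsum plaster = L/(kA) = 0.05/(0.189×19.9) = 0.01329 K/W
Sum of known resistances R_other = 0.1197 K/W
Total R = ΔT/Q = 30/180 = 0.1667 K/W
R_plasterboard = R_total − R_other = 0.04692 K/W
k = L/(R·A) = 0.155/(0.04692×19.9)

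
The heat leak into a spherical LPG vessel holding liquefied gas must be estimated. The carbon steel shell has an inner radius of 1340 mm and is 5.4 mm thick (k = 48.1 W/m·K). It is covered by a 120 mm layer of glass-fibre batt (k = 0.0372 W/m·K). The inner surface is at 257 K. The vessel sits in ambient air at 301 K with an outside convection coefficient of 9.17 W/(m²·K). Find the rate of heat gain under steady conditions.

Q ≈ 328 W

Each spherical layer contributes R = (1/r_i − 1/r_o)/(4πk):
R_carbon steel shell = (1/1.34 − 1/1.3454)/(4π×48.1) = 4.955×10^-6 K/W
R_glass-fibre batt = (1/1.3454 − 1/1.4654)/(4π×0.0372) = 0.1302 K/W
R_outer film = 1/(h·4πr_o²) = 1/(9.17×4π×1.4654²) = 0.004041 K/W
R_total = 0.1342 K/W
Q = ΔT/R_total = 44/0.1342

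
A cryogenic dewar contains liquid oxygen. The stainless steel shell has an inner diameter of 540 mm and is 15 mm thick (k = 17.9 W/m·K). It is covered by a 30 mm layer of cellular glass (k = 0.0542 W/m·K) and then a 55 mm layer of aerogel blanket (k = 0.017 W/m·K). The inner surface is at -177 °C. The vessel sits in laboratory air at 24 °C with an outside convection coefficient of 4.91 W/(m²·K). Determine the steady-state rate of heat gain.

Each spherical layer contributes R = (1/r_i − 1/r_o)/(4πk):
R_stainless steel shell = (1/0.27 − 1/0.285)/(4π×17.9) = 8.666×10^-4 K/W
R_cellular glass = (1/0.285 − 1/0.315)/(4π×0.0542) = 0.4906 K/W
R_aerogel blanket = (1/0.315 − 1/0.37)/(4π×0.017) = 2.209 K/W
R_outer film = 1/(h·4πr_o²) = 1/(4.91×4π×0.37²) = 0.1184 K/W
R_total = 2.819 K/W
Q = ΔT/R_total = 201/2.819

Q ≈ 71.3 W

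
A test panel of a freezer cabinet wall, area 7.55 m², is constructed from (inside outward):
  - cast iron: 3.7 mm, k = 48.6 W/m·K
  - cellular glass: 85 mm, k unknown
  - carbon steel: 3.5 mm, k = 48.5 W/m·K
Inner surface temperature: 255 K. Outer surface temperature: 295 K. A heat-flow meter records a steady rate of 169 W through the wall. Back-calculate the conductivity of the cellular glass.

k ≈ 0.0476 W/(m·K)

Using the resistance-network approach (series):
R_cast iron = L/(kA) = 0.0037/(48.6×7.55) = 1.008×10^-5 K/W
R_carbon steel = L/(kA) = 0.0035/(48.5×7.55) = 9.558×10^-6 K/W
Sum of known resistances R_other = 1.964×10^-5 K/W
Total R = ΔT/Q = 40/169 = 0.2367 K/W
R_cellular glass = R_total − R_other = 0.2367 K/W
k = L/(R·A) = 0.085/(0.2367×7.55)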